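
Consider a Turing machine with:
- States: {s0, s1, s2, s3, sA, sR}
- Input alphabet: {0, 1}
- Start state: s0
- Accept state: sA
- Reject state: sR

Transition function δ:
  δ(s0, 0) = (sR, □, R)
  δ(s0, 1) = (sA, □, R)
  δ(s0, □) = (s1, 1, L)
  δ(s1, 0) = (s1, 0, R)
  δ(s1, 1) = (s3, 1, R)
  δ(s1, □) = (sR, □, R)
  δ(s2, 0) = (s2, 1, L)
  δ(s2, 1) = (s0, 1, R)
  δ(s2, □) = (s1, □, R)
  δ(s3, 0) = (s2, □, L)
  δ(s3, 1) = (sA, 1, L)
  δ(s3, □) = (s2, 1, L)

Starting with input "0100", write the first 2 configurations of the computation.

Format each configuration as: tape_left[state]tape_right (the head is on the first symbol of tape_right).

Transitions applied:
Step 1: δ(s0, 0) = (sR, □, R)

The first 2 configurations are:
[s0]0100 ⊢ □[sR]100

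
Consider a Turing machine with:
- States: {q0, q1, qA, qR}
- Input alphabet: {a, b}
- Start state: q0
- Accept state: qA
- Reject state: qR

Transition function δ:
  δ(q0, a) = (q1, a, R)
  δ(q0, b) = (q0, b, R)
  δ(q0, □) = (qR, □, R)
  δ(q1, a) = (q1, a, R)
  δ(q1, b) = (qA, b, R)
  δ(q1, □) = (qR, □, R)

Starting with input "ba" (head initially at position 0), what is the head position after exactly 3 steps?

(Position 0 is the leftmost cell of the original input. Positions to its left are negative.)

Execution trace (head position shown):
Step 0: [q0]ba  (head at position 0)
Step 1: move right → b[q0]a  (head at position 1)
Step 2: move right → ba[q1]□  (head at position 2)
Step 3: move right → ba□[qR]□  (head at position 3)

After 3 steps, the head is at position 3.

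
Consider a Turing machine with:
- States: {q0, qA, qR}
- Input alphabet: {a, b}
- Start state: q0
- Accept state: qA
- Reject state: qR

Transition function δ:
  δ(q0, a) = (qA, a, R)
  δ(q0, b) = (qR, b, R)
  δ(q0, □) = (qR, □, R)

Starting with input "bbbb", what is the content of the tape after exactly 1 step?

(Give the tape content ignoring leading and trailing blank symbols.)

Execution trace:
Initial: [q0]bbbb
Step 1: δ(q0, b) = (qR, b, R) → b[qR]bbb

The machine reaches the reject state qR and halts.

After 1 step, the tape (ignoring leading/trailing blanks) is: bbbb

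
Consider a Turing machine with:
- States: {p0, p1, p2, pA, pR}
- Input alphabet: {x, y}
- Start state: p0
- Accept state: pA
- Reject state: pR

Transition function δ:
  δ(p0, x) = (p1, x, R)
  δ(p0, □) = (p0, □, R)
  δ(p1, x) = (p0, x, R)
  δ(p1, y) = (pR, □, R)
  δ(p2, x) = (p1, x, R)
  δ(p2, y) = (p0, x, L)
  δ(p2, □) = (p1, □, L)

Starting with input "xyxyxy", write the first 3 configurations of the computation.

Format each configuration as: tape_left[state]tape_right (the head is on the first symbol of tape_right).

Transitions applied:
Step 1: δ(p0, x) = (p1, x, R)
Step 2: δ(p1, y) = (pR, □, R)

The first 3 configurations are:
[p0]xyxyxy ⊢ x[p1]yxyxy ⊢ x□[pR]xyxy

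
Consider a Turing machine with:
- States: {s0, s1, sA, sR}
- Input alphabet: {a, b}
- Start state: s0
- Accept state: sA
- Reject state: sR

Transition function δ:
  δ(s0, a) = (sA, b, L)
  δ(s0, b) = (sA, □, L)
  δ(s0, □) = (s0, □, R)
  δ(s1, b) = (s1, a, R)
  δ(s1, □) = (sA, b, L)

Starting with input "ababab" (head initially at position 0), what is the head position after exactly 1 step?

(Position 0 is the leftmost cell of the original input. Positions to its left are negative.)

Execution trace (head position shown):
Step 0: [s0]ababab  (head at position 0)
Step 1: move left → [sA]□bbabab  (head at position -1)

After 1 step, the head is at position -1.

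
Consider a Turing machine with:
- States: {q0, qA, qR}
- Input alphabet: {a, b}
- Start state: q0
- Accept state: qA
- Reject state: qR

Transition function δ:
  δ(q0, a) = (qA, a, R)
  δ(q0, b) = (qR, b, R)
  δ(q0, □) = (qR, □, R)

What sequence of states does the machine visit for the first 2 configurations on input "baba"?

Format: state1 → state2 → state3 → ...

Execution trace:
Initial: [q0]baba
Step 1: δ(q0, b) = (qR, b, R) → b[qR]aba

The machine reaches the reject state qR and halts.

State sequence: q0 → qR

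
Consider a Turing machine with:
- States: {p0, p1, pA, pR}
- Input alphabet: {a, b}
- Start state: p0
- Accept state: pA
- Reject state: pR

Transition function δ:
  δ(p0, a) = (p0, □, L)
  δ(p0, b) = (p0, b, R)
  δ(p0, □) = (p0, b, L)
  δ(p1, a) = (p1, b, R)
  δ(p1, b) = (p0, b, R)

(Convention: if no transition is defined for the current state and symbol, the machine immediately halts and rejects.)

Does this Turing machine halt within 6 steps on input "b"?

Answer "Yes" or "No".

Execution trace:
Initial: [p0]b
Step 1: δ(p0, b) = (p0, b, R) → b[p0]□
Step 2: δ(p0, □) = (p0, b, L) → [p0]bb
Step 3: δ(p0, b) = (p0, b, R) → b[p0]b
Step 4: δ(p0, b) = (p0, b, R) → bb[p0]□
Step 5: δ(p0, □) = (p0, b, L) → b[p0]bb
Step 6: δ(p0, b) = (p0, b, R) → bb[p0]b

The machine has not reached a halting state after 6 steps.
The machine did not halt within the 6-step bound.

Answer: No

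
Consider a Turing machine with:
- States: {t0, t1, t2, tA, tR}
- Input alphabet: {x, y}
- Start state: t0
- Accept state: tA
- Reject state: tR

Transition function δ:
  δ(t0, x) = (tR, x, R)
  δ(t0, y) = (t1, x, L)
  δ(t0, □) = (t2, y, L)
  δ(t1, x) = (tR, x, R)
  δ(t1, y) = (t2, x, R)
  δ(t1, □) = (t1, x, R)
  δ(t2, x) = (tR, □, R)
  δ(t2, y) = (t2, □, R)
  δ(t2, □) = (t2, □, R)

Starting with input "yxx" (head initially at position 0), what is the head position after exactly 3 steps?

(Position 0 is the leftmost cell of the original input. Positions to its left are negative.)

Execution trace (head position shown):
Step 0: [t0]yxx  (head at position 0)
Step 1: move left → [t1]□xxx  (head at position -1)
Step 2: move right → x[t1]xxx  (head at position 0)
Step 3: move right → xx[tR]xx  (head at position 1)

After 3 steps, the head is at position 1.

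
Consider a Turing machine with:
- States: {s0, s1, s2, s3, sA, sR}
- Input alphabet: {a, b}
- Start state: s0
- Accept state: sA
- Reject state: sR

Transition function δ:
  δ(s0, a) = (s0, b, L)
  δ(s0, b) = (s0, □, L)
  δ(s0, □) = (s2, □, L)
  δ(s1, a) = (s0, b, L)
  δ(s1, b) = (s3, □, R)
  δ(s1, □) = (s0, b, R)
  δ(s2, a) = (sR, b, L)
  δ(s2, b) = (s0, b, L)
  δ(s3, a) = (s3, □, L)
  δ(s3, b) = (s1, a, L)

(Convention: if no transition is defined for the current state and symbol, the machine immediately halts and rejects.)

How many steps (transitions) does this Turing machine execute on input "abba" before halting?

Execution trace:
Initial: [s0]abba
Step 1: δ(s0, a) = (s0, b, L) → [s0]□bbba
Step 2: δ(s0, □) = (s2, □, L) → [s2]□□bbba

No transition is defined for δ(s2, □). By convention the machine halts and rejects.

The machine executed 2 steps before halting.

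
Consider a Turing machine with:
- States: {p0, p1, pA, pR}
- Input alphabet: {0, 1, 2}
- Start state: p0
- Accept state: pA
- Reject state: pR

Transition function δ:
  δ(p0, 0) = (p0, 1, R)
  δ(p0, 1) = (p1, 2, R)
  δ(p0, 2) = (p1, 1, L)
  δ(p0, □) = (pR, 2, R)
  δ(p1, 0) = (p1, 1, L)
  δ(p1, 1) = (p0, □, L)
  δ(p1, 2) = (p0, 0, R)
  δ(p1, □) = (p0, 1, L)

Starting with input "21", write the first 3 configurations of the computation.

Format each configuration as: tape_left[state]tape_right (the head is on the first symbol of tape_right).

Transitions applied:
Step 1: δ(p0, 2) = (p1, 1, L)
Step 2: δ(p1, □) = (p0, 1, L)

The first 3 configurations are:
[p0]21 ⊢ [p1]□11 ⊢ [p0]□111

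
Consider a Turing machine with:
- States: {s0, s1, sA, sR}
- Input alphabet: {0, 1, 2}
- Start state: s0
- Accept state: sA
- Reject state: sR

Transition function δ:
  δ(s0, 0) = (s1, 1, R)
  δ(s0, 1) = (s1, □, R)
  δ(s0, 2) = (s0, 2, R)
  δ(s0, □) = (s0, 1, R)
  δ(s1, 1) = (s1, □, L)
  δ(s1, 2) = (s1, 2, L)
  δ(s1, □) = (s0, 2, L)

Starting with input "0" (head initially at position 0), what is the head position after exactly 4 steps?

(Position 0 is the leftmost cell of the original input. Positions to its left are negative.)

Execution trace (head position shown):
Step 0: [s0]0  (head at position 0)
Step 1: move right → 1[s1]□  (head at position 1)
Step 2: move left → [s0]12  (head at position 0)
Step 3: move right → □[s1]2  (head at position 1)
Step 4: move left → [s1]□2  (head at position 0)

After 4 steps, the head is at position 0.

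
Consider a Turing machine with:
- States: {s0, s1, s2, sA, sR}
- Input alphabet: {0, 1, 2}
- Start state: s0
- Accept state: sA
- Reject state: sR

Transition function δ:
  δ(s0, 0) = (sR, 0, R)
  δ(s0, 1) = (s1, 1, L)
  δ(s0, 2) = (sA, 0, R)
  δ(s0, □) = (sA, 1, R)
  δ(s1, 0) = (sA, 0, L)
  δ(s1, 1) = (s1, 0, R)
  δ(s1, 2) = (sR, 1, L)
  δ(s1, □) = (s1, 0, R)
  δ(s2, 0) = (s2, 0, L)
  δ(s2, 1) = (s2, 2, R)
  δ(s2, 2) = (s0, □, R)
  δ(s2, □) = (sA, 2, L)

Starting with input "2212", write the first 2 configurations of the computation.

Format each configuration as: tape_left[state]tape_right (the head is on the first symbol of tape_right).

Transitions applied:
Step 1: δ(s0, 2) = (sA, 0, R)

The first 2 configurations are:
[s0]2212 ⊢ 0[sA]212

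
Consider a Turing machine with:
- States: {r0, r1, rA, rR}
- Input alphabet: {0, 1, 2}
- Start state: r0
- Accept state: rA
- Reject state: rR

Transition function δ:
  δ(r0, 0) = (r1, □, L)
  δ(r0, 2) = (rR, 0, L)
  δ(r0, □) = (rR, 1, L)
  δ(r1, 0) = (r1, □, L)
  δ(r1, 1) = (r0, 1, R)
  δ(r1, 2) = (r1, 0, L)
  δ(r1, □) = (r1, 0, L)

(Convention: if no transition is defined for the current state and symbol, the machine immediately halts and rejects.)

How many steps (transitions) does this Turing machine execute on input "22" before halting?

Execution trace:
Initial: [r0]22
Step 1: δ(r0, 2) = (rR, 0, L) → [rR]□02

The machine reaches the reject state rR and halts.

The machine executed 1 step before halting.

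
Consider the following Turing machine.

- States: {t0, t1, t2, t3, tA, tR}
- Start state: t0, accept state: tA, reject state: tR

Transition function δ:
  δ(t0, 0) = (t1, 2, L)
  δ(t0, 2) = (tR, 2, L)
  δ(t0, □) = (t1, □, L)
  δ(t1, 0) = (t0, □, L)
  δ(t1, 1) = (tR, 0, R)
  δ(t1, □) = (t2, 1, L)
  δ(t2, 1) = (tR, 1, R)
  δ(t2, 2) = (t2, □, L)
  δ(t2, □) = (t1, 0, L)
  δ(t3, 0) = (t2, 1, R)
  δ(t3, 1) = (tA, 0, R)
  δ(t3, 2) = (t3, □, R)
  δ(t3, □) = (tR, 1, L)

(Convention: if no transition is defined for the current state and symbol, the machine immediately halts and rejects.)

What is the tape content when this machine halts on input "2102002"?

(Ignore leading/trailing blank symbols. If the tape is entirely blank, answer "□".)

Execution trace:
Initial: [t0]2102002
Step 1: δ(t0, 2) = (tR, 2, L) → [tR]□2102002

The machine reaches the reject state tR and halts.

Final tape (ignoring leading/trailing blanks): 2102002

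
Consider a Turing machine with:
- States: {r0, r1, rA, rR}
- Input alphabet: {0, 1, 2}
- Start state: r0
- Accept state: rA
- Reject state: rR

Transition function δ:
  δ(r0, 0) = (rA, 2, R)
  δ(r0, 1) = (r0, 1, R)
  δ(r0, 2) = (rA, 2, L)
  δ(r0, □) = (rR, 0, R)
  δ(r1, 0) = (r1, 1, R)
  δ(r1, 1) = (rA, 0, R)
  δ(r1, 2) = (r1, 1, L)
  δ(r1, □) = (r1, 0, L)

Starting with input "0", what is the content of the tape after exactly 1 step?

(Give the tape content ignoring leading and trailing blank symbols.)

Execution trace:
Initial: [r0]0
Step 1: δ(r0, 0) = (rA, 2, R) → 2[rA]□

The machine reaches the accept state rA and halts.

After 1 step, the tape (ignoring leading/trailing blanks) is: 2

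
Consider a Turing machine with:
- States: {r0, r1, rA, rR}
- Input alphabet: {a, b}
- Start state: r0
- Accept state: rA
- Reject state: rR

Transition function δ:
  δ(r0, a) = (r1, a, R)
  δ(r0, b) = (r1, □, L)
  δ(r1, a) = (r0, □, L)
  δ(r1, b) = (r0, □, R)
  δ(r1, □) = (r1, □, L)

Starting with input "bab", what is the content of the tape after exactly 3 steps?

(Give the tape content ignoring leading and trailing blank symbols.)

Execution trace:
Initial: [r0]bab
Step 1: δ(r0, b) = (r1, □, L) → [r1]□□ab
Step 2: δ(r1, □) = (r1, □, L) → [r1]□□□ab
Step 3: δ(r1, □) = (r1, □, L) → [r1]□□□□ab

After 3 steps, the tape (ignoring leading/trailing blanks) is: ab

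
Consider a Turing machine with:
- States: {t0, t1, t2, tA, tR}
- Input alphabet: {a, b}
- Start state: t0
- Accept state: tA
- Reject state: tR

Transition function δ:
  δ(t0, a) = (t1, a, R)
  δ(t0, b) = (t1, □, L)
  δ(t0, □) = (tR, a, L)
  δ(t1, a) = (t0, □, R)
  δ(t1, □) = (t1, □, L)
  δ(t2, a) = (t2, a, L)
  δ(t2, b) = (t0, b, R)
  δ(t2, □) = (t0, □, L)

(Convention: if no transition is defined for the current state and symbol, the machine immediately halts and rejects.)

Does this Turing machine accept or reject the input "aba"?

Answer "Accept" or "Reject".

Execution trace:
Initial: [t0]aba
Step 1: δ(t0, a) = (t1, a, R) → a[t1]ba

No transition is defined for δ(t1, b). By convention the machine halts and rejects.

Answer: Reject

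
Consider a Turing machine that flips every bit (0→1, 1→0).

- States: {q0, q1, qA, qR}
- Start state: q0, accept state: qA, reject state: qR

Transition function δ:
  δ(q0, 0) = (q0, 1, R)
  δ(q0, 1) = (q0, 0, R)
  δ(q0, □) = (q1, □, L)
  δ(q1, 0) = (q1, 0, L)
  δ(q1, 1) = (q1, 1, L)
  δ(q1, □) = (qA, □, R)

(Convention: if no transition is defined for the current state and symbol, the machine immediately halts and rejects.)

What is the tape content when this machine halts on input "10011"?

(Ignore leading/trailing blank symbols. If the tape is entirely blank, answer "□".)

Execution trace:
Initial: [q0]10011
Step 1: δ(q0, 1) = (q0, 0, R) → 0[q0]0011
Step 2: δ(q0, 0) = (q0, 1, R) → 01[q0]011
Step 3: δ(q0, 0) = (q0, 1, R) → 011[q0]11
Step 4: δ(q0, 1) = (q0, 0, R) → 0110[q0]1
Step 5: δ(q0, 1) = (q0, 0, R) → 01100[q0]□
Step 6: δ(q0, □) = (q1, □, L) → 0110[q1]0□
Step 7: δ(q1, 0) = (q1, 0, L) → 011[q1]00□
Step 8: δ(q1, 0) = (q1, 0, L) → 01[q1]100□
Step 9: δ(q1, 1) = (q1, 1, L) → 0[q1]1100□
Step 10: δ(q1, 1) = (q1, 1, L) → [q1]01100□
Step 11: δ(q1, 0) = (q1, 0, L) → [q1]□01100□
Step 12: δ(q1, □) = (qA, □, R) → □[qA]01100□

The machine reaches the accept state qA and halts.

Final tape (ignoring leading/trailing blanks): 01100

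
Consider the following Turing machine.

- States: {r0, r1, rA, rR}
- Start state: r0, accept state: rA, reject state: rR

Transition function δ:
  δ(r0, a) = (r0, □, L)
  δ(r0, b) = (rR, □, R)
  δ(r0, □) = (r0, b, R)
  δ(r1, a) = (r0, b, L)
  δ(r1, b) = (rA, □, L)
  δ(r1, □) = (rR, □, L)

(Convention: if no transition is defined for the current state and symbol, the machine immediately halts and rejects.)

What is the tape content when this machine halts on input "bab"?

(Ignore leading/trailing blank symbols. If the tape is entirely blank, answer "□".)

Execution trace:
Initial: [r0]bab
Step 1: δ(r0, b) = (rR, □, R) → □[rR]ab

The machine reaches the reject state rR and halts.

Final tape (ignoring leading/trailing blanks): ab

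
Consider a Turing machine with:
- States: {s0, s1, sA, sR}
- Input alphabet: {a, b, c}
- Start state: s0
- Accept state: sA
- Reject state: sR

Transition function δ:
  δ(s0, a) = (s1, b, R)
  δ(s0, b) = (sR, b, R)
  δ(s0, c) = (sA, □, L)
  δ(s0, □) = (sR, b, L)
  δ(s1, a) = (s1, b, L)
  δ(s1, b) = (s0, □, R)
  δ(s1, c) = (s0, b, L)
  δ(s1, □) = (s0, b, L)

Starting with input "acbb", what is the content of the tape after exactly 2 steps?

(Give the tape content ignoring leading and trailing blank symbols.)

Execution trace:
Initial: [s0]acbb
Step 1: δ(s0, a) = (s1, b, R) → b[s1]cbb
Step 2: δ(s1, c) = (s0, b, L) → [s0]bbbb

After 2 steps, the tape (ignoring leading/trailing blanks) is: bbbb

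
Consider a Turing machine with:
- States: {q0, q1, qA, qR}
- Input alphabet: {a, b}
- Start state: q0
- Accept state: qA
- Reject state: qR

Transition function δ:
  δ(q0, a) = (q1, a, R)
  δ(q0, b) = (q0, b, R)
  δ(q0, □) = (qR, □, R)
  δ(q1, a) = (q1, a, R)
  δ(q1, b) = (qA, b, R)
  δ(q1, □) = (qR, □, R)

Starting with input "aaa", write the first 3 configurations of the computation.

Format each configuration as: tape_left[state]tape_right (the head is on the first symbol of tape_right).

Transitions applied:
Step 1: δ(q0, a) = (q1, a, R)
Step 2: δ(q1, a) = (q1, a, R)

The first 3 configurations are:
[q0]aaa ⊢ a[q1]aa ⊢ aa[q1]a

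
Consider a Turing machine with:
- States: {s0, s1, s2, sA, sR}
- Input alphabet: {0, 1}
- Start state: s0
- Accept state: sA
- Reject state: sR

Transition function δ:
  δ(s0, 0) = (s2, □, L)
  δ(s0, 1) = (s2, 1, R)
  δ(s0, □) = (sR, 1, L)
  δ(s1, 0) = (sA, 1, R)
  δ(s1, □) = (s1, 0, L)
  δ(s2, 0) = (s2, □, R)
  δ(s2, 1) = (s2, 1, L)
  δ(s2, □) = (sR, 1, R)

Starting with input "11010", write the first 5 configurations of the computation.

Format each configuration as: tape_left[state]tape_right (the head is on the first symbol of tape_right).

Transitions applied:
Step 1: δ(s0, 1) = (s2, 1, R)
Step 2: δ(s2, 1) = (s2, 1, L)
Step 3: δ(s2, 1) = (s2, 1, L)
Step 4: δ(s2, □) = (sR, 1, R)

The first 5 configurations are:
[s0]11010 ⊢ 1[s2]1010 ⊢ [s2]11010 ⊢ [s2]□11010 ⊢ 1[sR]11010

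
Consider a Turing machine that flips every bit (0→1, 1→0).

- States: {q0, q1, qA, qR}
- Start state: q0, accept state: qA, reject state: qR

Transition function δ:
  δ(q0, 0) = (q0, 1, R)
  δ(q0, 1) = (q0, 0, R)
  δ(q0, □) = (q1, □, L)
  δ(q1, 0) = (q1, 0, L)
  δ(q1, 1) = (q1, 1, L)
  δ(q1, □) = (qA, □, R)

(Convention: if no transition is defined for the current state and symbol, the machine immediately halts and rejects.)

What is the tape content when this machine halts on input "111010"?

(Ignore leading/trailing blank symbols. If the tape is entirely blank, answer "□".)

Execution trace:
Initial: [q0]111010
Step 1: δ(q0, 1) = (q0, 0, R) → 0[q0]11010
Step 2: δ(q0, 1) = (q0, 0, R) → 00[q0]1010
Step 3: δ(q0, 1) = (q0, 0, R) → 000[q0]010
Step 4: δ(q0, 0) = (q0, 1, R) → 0001[q0]10
Step 5: δ(q0, 1) = (q0, 0, R) → 00010[q0]0
Step 6: δ(q0, 0) = (q0, 1, R) → 000101[q0]□
Step 7: δ(q0, □) = (q1, □, L) → 00010[q1]1□
Step 8: δ(q1, 1) = (q1, 1, L) → 0001[q1]01□
Step 9: δ(q1, 0) = (q1, 0, L) → 000[q1]101□
Step 10: δ(q1, 1) = (q1, 1, L) → 00[q1]0101□
Step 11: δ(q1, 0) = (q1, 0, L) → 0[q1]00101□
Step 12: δ(q1, 0) = (q1, 0, L) → [q1]000101□
Step 13: δ(q1, 0) = (q1, 0, L) → [q1]□000101□
Step 14: δ(q1, □) = (qA, □, R) → □[qA]000101□

The machine reaches the accept state qA and halts.

Final tape (ignoring leading/trailing blanks): 000101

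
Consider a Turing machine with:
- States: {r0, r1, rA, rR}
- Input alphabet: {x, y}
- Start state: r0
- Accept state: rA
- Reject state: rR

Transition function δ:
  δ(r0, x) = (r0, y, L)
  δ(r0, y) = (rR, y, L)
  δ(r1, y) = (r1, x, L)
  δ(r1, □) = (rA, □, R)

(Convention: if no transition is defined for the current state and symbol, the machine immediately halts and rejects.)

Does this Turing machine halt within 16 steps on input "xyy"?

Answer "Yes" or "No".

Execution trace:
Initial: [r0]xyy
Step 1: δ(r0, x) = (r0, y, L) → [r0]□yyy

No transition is defined for δ(r0, □). By convention the machine halts and rejects.
The machine halted after 1 step (within the 16-step bound).

Answer: Yes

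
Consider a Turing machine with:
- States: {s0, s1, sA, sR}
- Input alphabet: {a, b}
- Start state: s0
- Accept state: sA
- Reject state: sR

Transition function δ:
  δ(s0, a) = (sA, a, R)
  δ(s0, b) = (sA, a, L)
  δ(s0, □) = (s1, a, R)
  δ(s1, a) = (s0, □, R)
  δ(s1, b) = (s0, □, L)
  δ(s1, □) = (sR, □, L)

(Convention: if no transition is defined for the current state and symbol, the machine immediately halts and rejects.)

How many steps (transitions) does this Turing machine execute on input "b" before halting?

Execution trace:
Initial: [s0]b
Step 1: δ(s0, b) = (sA, a, L) → [sA]□a

The machine reaches the accept state sA and halts.

The machine executed 1 step before halting.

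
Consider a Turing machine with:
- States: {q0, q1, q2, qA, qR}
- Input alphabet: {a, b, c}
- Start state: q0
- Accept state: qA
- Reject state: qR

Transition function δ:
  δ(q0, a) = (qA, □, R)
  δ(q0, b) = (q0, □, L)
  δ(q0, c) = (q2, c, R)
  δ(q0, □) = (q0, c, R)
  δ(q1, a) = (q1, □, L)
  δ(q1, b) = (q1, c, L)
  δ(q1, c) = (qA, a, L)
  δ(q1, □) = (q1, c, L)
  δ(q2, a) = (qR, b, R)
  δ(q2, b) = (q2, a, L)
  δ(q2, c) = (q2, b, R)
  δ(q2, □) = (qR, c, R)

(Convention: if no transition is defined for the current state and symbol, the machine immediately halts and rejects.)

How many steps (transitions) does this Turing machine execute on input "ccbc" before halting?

Execution trace:
Initial: [q0]ccbc
Step 1: δ(q0, c) = (q2, c, R) → c[q2]cbc
Step 2: δ(q2, c) = (q2, b, R) → cb[q2]bc
Step 3: δ(q2, b) = (q2, a, L) → c[q2]bac
Step 4: δ(q2, b) = (q2, a, L) → [q2]caac
Step 5: δ(q2, c) = (q2, b, R) → b[q2]aac
Step 6: δ(q2, a) = (qR, b, R) → bb[qR]ac

The machine reaches the reject state qR and halts.

The machine executed 6 steps before halting.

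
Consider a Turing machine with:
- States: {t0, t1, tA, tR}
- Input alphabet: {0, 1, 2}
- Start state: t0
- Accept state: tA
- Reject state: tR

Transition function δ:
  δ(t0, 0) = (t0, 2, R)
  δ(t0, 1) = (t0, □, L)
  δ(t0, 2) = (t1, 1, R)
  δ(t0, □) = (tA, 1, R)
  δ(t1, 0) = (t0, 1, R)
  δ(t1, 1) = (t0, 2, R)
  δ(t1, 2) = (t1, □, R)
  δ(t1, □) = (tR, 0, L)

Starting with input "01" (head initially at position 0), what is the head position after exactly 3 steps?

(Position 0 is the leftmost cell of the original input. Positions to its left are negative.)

Execution trace (head position shown):
Step 0: [t0]01  (head at position 0)
Step 1: move right → 2[t0]1  (head at position 1)
Step 2: move left → [t0]2□  (head at position 0)
Step 3: move right → 1[t1]□  (head at position 1)

After 3 steps, the head is at position 1.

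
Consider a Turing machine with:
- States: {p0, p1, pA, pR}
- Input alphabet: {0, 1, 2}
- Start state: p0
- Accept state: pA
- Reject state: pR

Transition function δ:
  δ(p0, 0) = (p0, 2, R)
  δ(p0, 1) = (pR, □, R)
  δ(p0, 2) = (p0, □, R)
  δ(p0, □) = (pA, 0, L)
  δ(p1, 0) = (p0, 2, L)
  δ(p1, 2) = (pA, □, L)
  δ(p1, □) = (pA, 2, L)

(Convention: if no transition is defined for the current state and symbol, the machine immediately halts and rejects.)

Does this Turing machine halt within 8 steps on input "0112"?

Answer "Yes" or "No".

Execution trace:
Initial: [p0]0112
Step 1: δ(p0, 0) = (p0, 2, R) → 2[p0]112
Step 2: δ(p0, 1) = (pR, □, R) → 2□[pR]12

The machine reaches the reject state pR and halts.
The machine halted after 2 steps (within the 8-step bound).

Answer: Yes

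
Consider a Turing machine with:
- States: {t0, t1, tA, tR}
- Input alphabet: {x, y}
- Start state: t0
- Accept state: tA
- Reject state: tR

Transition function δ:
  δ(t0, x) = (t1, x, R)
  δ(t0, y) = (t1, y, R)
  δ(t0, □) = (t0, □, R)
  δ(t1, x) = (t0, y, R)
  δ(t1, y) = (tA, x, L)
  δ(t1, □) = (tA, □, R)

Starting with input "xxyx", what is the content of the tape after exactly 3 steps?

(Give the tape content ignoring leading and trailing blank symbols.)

Execution trace:
Initial: [t0]xxyx
Step 1: δ(t0, x) = (t1, x, R) → x[t1]xyx
Step 2: δ(t1, x) = (t0, y, R) → xy[t0]yx
Step 3: δ(t0, y) = (t1, y, R) → xyy[t1]x

After 3 steps, the tape (ignoring leading/trailing blanks) is: xyyx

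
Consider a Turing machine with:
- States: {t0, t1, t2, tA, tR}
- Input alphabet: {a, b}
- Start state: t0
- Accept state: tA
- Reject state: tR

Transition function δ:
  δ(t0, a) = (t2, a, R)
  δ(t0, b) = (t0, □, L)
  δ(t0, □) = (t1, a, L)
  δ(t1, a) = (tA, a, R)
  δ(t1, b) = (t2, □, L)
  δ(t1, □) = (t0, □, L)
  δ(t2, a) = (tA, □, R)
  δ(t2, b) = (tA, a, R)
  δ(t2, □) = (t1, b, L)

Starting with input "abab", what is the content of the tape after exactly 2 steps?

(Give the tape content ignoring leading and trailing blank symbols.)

Execution trace:
Initial: [t0]abab
Step 1: δ(t0, a) = (t2, a, R) → a[t2]bab
Step 2: δ(t2, b) = (tA, a, R) → aa[tA]ab

The machine reaches the accept state tA and halts.

After 2 steps, the tape (ignoring leading/trailing blanks) is: aaab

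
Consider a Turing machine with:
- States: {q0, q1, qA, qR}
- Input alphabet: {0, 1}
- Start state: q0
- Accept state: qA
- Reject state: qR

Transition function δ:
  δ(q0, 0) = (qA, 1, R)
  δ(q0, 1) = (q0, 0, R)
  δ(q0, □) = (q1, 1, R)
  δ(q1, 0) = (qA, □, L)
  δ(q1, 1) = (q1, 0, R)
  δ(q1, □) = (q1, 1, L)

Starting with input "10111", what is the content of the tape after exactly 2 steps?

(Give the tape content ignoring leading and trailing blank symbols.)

Execution trace:
Initial: [q0]10111
Step 1: δ(q0, 1) = (q0, 0, R) → 0[q0]0111
Step 2: δ(q0, 0) = (qA, 1, R) → 01[qA]111

The machine reaches the accept state qA and halts.

After 2 steps, the tape (ignoring leading/trailing blanks) is: 01111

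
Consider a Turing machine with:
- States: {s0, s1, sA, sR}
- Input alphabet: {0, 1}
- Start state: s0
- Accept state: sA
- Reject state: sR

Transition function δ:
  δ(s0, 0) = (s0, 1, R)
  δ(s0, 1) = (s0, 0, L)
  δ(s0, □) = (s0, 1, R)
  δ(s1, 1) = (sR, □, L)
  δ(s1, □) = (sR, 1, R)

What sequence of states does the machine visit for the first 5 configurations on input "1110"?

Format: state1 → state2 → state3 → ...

Execution trace:
Initial: [s0]1110
Step 1: δ(s0, 1) = (s0, 0, L) → [s0]□0110
Step 2: δ(s0, □) = (s0, 1, R) → 1[s0]0110
Step 3: δ(s0, 0) = (s0, 1, R) → 11[s0]110
Step 4: δ(s0, 1) = (s0, 0, L) → 1[s0]1010

State sequence: s0 → s0 → s0 → s0 → s0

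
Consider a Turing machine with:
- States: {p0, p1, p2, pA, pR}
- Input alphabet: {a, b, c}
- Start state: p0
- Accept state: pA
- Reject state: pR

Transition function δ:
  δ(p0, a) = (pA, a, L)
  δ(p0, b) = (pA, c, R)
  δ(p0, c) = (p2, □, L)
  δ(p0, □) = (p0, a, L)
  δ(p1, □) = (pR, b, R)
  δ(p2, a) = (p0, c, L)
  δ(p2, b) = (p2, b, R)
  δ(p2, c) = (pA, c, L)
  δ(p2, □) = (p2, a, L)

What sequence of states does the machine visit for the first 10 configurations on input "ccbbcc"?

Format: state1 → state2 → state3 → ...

Execution trace:
Initial: [p0]ccbbcc
Step 1: δ(p0, c) = (p2, □, L) → [p2]□□cbbcc
Step 2: δ(p2, □) = (p2, a, L) → [p2]□a□cbbcc
Step 3: δ(p2, □) = (p2, a, L) → [p2]□aa□cbbcc
Step 4: δ(p2, □) = (p2, a, L) → [p2]□aaa□cbbcc
Step 5: δ(p2, □) = (p2, a, L) → [p2]□aaaa□cbbcc
Step 6: δ(p2, □) = (p2, a, L) → [p2]□aaaaa□cbbcc
Step 7: δ(p2, □) = (p2, a, L) → [p2]□aaaaaa□cbbcc
Step 8: δ(p2, □) = (p2, a, L) → [p2]□aaaaaaa□cbbcc
Step 9: δ(p2, □) = (p2, a, L) → [p2]□aaaaaaaa□cbbcc

State sequence: p0 → p2 → p2 → p2 → p2 → p2 → p2 → p2 → p2 → p2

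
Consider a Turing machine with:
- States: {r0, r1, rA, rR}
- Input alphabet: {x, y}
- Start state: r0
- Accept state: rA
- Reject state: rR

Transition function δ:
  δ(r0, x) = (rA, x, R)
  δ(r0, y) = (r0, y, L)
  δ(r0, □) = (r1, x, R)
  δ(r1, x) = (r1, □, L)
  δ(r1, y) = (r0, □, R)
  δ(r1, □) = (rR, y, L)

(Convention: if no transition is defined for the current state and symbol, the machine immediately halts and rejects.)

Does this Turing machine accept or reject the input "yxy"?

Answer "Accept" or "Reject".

Execution trace:
Initial: [r0]yxy
Step 1: δ(r0, y) = (r0, y, L) → [r0]□yxy
Step 2: δ(r0, □) = (r1, x, R) → x[r1]yxy
Step 3: δ(r1, y) = (r0, □, R) → x□[r0]xy
Step 4: δ(r0, x) = (rA, x, R) → x□x[rA]y

The machine reaches the accept state rA and halts.

Answer: Accept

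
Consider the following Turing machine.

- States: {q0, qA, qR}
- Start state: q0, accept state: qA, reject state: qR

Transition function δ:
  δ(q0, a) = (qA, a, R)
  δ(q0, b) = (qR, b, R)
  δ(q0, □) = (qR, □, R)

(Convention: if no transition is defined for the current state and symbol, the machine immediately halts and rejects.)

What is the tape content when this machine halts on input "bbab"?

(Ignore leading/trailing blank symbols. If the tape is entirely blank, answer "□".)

Execution trace:
Initial: [q0]bbab
Step 1: δ(q0, b) = (qR, b, R) → b[qR]bab

The machine reaches the reject state qR and halts.

Final tape (ignoring leading/trailing blanks): bbab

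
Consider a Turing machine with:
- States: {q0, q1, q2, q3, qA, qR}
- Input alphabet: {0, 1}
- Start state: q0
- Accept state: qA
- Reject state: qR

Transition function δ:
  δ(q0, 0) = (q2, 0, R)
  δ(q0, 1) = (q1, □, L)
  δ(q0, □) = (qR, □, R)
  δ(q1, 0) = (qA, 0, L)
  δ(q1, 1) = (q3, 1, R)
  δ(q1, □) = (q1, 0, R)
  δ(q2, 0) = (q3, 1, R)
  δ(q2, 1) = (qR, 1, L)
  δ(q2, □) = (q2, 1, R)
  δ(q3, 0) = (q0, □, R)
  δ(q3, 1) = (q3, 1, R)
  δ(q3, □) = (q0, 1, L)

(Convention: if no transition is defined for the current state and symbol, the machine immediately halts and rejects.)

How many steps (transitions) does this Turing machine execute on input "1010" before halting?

Execution trace:
Initial: [q0]1010
Step 1: δ(q0, 1) = (q1, □, L) → [q1]□□010
Step 2: δ(q1, □) = (q1, 0, R) → 0[q1]□010
Step 3: δ(q1, □) = (q1, 0, R) → 00[q1]010
Step 4: δ(q1, 0) = (qA, 0, L) → 0[qA]0010

The machine reaches the accept state qA and halts.

The machine executed 4 steps before halting.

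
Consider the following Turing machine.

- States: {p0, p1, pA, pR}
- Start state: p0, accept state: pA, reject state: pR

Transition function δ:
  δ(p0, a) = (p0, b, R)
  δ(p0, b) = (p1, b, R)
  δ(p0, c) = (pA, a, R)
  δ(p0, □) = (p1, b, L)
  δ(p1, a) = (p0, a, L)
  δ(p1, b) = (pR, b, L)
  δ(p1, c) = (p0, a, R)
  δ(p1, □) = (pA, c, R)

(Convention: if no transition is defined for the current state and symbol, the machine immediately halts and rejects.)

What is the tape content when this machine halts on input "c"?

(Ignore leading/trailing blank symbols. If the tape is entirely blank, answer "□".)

Execution trace:
Initial: [p0]c
Step 1: δ(p0, c) = (pA, a, R) → a[pA]□

The machine reaches the accept state pA and halts.

Final tape (ignoring leading/trailing blanks): a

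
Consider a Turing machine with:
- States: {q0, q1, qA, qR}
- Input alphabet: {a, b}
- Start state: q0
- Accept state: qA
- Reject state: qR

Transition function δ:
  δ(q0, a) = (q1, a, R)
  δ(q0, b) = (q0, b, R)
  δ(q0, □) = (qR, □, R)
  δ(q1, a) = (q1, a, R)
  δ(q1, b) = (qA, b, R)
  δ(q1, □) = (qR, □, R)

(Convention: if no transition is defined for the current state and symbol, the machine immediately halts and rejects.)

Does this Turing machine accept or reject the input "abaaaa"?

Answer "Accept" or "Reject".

Execution trace:
Initial: [q0]abaaaa
Step 1: δ(q0, a) = (q1, a, R) → a[q1]baaaa
Step 2: δ(q1, b) = (qA, b, R) → ab[qA]aaaa

The machine reaches the accept state qA and halts.

Answer: Accept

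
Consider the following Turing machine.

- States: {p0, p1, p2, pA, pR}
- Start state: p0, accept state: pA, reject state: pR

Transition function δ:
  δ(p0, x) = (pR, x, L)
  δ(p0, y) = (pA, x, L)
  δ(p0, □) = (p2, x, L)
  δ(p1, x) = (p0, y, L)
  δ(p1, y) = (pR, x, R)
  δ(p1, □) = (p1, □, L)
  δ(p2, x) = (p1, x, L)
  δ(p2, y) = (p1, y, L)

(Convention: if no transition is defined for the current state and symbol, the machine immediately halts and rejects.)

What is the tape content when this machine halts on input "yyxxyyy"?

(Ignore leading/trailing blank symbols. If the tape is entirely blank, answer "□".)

Execution trace:
Initial: [p0]yyxxyyy
Step 1: δ(p0, y) = (pA, x, L) → [pA]□xyxxyyy

The machine reaches the accept state pA and halts.

Final tape (ignoring leading/trailing blanks): xyxxyyy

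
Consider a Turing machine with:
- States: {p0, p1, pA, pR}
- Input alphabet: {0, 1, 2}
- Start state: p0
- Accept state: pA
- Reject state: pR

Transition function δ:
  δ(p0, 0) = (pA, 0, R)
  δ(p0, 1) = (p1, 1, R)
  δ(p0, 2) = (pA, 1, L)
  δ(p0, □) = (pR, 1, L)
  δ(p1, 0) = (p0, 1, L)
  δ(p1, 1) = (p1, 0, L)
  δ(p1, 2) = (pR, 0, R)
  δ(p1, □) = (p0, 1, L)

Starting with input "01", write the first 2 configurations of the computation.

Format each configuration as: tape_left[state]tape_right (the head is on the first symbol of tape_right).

Transitions applied:
Step 1: δ(p0, 0) = (pA, 0, R)

The first 2 configurations are:
[p0]01 ⊢ 0[pA]1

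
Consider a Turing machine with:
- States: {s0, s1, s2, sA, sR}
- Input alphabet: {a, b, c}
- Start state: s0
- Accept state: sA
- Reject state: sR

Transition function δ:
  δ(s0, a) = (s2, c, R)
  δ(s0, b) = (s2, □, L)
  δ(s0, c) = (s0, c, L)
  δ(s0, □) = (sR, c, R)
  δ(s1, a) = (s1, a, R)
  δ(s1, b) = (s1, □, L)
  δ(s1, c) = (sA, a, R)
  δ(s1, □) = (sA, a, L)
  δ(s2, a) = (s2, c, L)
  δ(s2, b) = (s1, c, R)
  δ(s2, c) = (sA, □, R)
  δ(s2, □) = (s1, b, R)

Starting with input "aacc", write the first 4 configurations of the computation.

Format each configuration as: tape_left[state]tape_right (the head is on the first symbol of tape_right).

Transitions applied:
Step 1: δ(s0, a) = (s2, c, R)
Step 2: δ(s2, a) = (s2, c, L)
Step 3: δ(s2, c) = (sA, □, R)

The first 4 configurations are:
[s0]aacc ⊢ c[s2]acc ⊢ [s2]cccc ⊢ □[sA]ccc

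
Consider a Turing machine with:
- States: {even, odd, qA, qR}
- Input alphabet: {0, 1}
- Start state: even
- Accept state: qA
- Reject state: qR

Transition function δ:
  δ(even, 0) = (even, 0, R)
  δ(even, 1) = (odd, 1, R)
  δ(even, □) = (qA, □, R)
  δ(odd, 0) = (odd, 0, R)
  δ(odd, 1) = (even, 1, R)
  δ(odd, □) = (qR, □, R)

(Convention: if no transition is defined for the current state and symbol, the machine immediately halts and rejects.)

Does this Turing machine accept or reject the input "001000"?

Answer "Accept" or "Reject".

Execution trace:
Initial: [even]001000
Step 1: δ(even, 0) = (even, 0, R) → 0[even]01000
Step 2: δ(even, 0) = (even, 0, R) → 00[even]1000
Step 3: δ(even, 1) = (odd, 1, R) → 001[odd]000
Step 4: δ(odd, 0) = (odd, 0, R) → 0010[odd]00
Step 5: δ(odd, 0) = (odd, 0, R) → 00100[odd]0
Step 6: δ(odd, 0) = (odd, 0, R) → 001000[odd]□
Step 7: δ(odd, □) = (qR, □, R) → 001000□[qR]□

The machine reaches the reject state qR and halts.

Answer: Reject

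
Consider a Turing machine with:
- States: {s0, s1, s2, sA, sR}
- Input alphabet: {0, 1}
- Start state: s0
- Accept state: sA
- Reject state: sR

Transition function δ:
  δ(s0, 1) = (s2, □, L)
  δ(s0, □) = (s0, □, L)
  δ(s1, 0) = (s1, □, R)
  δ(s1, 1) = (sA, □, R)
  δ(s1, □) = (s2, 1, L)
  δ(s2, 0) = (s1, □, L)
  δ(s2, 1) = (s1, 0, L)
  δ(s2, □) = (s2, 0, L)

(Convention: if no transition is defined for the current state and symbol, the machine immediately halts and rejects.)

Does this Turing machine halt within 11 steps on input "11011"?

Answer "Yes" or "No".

Execution trace:
Initial: [s0]11011
Step 1: δ(s0, 1) = (s2, □, L) → [s2]□□1011
Step 2: δ(s2, □) = (s2, 0, L) → [s2]□0□1011
Step 3: δ(s2, □) = (s2, 0, L) → [s2]□00□1011
Step 4: δ(s2, □) = (s2, 0, L) → [s2]□000□1011
Step 5: δ(s2, □) = (s2, 0, L) → [s2]□0000□1011
Step 6: δ(s2, □) = (s2, 0, L) → [s2]□00000□1011
Step 7: δ(s2, □) = (s2, 0, L) → [s2]□000000□1011
Step 8: δ(s2, □) = (s2, 0, L) → [s2]□0000000□1011
Step 9: δ(s2, □) = (s2, 0, L) → [s2]□00000000□1011
Step 10: δ(s2, □) = (s2, 0, L) → [s2]□000000000□1011
Step 11: δ(s2, □) = (s2, 0, L) → [s2]□0000000000□1011

The machine has not reached a halting state after 11 steps.
The machine did not halt within the 11-step bound.

Answer: No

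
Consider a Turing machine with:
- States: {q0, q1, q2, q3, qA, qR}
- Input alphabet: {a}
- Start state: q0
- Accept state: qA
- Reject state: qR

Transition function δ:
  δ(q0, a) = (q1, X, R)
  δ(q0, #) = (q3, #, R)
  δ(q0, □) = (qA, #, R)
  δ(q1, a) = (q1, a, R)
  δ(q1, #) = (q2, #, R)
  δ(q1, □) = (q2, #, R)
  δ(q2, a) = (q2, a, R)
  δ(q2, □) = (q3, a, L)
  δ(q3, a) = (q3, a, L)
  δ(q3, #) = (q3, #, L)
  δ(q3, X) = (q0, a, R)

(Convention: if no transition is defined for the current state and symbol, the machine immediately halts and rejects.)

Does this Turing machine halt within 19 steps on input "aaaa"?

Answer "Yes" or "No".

Execution trace:
Initial: [q0]aaaa
Step 1: δ(q0, a) = (q1, X, R) → X[q1]aaa
Step 2: δ(q1, a) = (q1, a, R) → Xa[q1]aa
Step 3: δ(q1, a) = (q1, a, R) → Xaa[q1]a
Step 4: δ(q1, a) = (q1, a, R) → Xaaa[q1]□
Step 5: δ(q1, □) = (q2, #, R) → Xaaa#[q2]□
Step 6: δ(q2, □) = (q3, a, L) → Xaaa[q3]#a
Step 7: δ(q3, #) = (q3, #, L) → Xaa[q3]a#a
Step 8: δ(q3, a) = (q3, a, L) → Xa[q3]aa#a
Step 9: δ(q3, a) = (q3, a, L) → X[q3]aaa#a
Step 10: δ(q3, a) = (q3, a, L) → [q3]Xaaa#a
Step 11: δ(q3, X) = (q0, a, R) → a[q0]aaa#a
Step 12: δ(q0, a) = (q1, X, R) → aX[q1]aa#a
Step 13: δ(q1, a) = (q1, a, R) → aXa[q1]a#a
Step 14: δ(q1, a) = (q1, a, R) → aXaa[q1]#a
Step 15: δ(q1, #) = (q2, #, R) → aXaa#[q2]a
Step 16: δ(q2, a) = (q2, a, R) → aXaa#a[q2]□
Step 17: δ(q2, □) = (q3, a, L) → aXaa#[q3]aa
Step 18: δ(q3, a) = (q3, a, L) → aXaa[q3]#aa
Step 19: δ(q3, #) = (q3, #, L) → aXa[q3]a#aa

The machine has not reached a halting state after 19 steps.
The machine did not halt within the 19-step bound.

Answer: No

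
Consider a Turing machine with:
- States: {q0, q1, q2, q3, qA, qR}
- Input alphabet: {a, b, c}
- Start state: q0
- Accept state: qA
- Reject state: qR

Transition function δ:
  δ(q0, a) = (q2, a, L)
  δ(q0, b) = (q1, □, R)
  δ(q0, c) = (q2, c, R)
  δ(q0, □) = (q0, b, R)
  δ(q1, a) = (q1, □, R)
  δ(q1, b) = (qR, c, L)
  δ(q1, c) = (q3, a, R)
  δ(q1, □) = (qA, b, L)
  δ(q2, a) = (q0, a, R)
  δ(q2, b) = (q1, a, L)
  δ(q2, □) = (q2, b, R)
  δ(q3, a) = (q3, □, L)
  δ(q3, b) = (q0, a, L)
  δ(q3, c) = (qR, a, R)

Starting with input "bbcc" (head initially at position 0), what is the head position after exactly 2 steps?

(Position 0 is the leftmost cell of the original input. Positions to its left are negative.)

Execution trace (head position shown):
Step 0: [q0]bbcc  (head at position 0)
Step 1: move right → □[q1]bcc  (head at position 1)
Step 2: move left → [qR]□ccc  (head at position 0)

After 2 steps, the head is at position 0.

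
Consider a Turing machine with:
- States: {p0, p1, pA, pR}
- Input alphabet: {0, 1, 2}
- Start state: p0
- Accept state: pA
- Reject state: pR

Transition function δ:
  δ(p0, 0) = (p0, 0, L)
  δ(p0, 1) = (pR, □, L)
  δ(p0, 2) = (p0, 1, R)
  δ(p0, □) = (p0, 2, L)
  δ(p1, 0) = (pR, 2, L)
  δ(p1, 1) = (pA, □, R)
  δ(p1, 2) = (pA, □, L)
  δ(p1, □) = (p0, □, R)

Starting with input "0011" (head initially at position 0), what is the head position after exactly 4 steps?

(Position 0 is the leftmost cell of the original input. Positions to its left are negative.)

Execution trace (head position shown):
Step 0: [p0]0011  (head at position 0)
Step 1: move left → [p0]□0011  (head at position -1)
Step 2: move left → [p0]□20011  (head at position -2)
Step 3: move left → [p0]□220011  (head at position -3)
Step 4: move left → [p0]□2220011  (head at position -4)

After 4 steps, the head is at position -4.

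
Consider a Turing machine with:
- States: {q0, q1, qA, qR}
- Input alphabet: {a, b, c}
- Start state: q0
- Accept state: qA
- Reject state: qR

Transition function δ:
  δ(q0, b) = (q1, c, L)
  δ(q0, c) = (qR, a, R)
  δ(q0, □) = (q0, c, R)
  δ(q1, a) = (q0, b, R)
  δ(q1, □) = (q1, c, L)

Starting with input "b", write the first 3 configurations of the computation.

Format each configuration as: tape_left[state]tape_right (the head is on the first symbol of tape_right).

Transitions applied:
Step 1: δ(q0, b) = (q1, c, L)
Step 2: δ(q1, □) = (q1, c, L)

The first 3 configurations are:
[q0]b ⊢ [q1]□c ⊢ [q1]□cc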